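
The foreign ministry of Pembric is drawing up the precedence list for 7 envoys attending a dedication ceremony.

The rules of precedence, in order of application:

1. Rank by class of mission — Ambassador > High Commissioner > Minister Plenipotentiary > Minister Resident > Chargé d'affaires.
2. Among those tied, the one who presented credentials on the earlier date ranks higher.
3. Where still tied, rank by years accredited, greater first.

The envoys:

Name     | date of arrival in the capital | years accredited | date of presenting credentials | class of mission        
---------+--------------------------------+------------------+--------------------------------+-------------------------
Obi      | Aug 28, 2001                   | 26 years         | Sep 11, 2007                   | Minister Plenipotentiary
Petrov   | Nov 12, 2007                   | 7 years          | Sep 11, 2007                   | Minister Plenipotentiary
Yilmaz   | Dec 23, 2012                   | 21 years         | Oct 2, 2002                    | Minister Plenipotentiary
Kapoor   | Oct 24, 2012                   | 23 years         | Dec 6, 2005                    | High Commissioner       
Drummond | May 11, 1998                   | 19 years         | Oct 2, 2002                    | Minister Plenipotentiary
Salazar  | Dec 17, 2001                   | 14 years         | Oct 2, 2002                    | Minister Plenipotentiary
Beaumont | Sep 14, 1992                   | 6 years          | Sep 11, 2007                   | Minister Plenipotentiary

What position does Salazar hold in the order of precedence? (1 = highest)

4

By class of mission: Kapoor (High Commissioner); then Yilmaz, Drummond, Salazar, Obi, Petrov and Beaumont (Minister Plenipotentiary).
Among Yilmaz, Drummond, Salazar, Obi, Petrov and Beaumont, by date of presenting credentials (earlier first): Yilmaz, Drummond and Salazar (Oct 2, 2002) before Obi, Petrov and Beaumont (Sep 11, 2007).
Among Yilmaz, Drummond and Salazar, by years accredited (higher first): Yilmaz (21 years) before Drummond (19 years) before Salazar (14 years).
Among Obi, Petrov and Beaumont, by years accredited (higher first): Obi (26 years) before Petrov (7 years) before Beaumont (6 years).
Order: Kapoor, Yilmaz, Drummond, Salazar, Obi, Petrov, Beaumont. So position 4.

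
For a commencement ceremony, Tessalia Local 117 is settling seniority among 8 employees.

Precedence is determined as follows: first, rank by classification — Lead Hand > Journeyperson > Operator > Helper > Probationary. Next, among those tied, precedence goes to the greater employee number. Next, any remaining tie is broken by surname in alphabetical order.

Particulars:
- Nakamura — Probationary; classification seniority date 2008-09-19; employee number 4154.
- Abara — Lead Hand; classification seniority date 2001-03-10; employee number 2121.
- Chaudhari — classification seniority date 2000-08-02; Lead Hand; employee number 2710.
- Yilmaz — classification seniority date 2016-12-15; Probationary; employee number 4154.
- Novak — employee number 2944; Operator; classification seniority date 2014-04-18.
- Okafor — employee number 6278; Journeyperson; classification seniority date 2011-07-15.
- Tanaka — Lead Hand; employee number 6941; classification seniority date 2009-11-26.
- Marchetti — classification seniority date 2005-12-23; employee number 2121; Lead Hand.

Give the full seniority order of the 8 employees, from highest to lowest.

Tanaka, Chaudhari, Abara, Marchetti, Okafor, Novak, Nakamura, Yilmaz

By classification: Tanaka, Chaudhari, Abara and Marchetti (Lead Hand); then Okafor (Journeyperson); then Novak (Operator); then Nakamura and Yilmaz (Probationary).
Among Tanaka, Chaudhari, Abara and Marchetti, by employee number (higher first): Tanaka (6941) before Chaudhari (2710) before Abara and Marchetti (2121).
Among Abara and Marchetti, alphabetically by surname: Abara before Marchetti.
Nakamura and Yilmaz both have employee number 4154, so the next rule applies.
Among Nakamura and Yilmaz, alphabetically by surname: Nakamura before Yilmaz.
Full order: Tanaka, Chaudhari, Abara, Marchetti, Okafor, Novak, Nakamura, Yilmaz.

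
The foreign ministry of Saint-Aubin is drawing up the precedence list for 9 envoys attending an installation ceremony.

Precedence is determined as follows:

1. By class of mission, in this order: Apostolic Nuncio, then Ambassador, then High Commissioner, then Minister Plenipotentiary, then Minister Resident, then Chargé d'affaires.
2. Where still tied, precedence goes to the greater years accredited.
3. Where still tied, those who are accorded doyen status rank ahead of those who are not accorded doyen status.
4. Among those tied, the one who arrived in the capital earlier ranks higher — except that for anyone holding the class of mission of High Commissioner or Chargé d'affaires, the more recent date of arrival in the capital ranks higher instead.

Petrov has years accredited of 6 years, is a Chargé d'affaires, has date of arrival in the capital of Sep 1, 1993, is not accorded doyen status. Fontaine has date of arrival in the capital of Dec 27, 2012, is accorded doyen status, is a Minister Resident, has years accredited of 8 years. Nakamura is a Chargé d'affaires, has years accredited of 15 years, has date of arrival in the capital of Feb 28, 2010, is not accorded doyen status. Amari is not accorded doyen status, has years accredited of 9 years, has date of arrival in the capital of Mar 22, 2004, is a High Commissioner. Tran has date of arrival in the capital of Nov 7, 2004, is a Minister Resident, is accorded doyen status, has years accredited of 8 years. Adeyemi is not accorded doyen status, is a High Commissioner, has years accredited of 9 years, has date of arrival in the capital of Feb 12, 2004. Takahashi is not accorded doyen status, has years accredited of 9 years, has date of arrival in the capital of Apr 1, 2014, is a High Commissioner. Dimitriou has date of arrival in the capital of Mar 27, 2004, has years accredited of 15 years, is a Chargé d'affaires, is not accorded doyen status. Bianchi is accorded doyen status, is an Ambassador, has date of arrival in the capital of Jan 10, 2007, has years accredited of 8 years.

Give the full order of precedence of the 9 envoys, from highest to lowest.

Bianchi, Takahashi, Amari, Adeyemi, Tran, Fontaine, Nakamura, Dimitriou, Petrov

By class of mission: Bianchi (Ambassador); then Takahashi, Amari and Adeyemi (High Commissioner); then Tran and Fontaine (Minister Resident); then Nakamura, Dimitriou and Petrov (Chargé d'affaires).
Takahashi, Amari and Adeyemi all have years accredited 9 years, so the next rule applies.
Takahashi, Amari and Adeyemi are each not accorded doyen status, so the next rule applies.
Among Takahashi, Amari and Adeyemi, by date of arrival in the capital (later first) (reversed rule for this group): Takahashi (Apr 1, 2014) before Amari (Mar 22, 2004) before Adeyemi (Feb 12, 2004).
Tran and Fontaine both have years accredited 8 years, so the next rule applies.
Tran and Fontaine are each accorded doyen status, so the next rule applies.
Among Tran and Fontaine, by date of arrival in the capital (earlier first): Tran (Nov 7, 2004) before Fontaine (Dec 27, 2012).
Among Nakamura, Dimitriou and Petrov, by years accredited (higher first): Nakamura and Dimitriou (15 years) before Petrov (6 years).
Nakamura and Dimitriou are each not accorded doyen status, so the next rule applies.
Among Nakamura and Dimitriou, by date of arrival in the capital (later first) (reversed rule for this group): Nakamura (Feb 28, 2010) before Dimitriou (Mar 27, 2004).
Full order: Bianchi, Takahashi, Amari, Adeyemi, Tran, Fontaine, Nakamura, Dimitriou, Petrov.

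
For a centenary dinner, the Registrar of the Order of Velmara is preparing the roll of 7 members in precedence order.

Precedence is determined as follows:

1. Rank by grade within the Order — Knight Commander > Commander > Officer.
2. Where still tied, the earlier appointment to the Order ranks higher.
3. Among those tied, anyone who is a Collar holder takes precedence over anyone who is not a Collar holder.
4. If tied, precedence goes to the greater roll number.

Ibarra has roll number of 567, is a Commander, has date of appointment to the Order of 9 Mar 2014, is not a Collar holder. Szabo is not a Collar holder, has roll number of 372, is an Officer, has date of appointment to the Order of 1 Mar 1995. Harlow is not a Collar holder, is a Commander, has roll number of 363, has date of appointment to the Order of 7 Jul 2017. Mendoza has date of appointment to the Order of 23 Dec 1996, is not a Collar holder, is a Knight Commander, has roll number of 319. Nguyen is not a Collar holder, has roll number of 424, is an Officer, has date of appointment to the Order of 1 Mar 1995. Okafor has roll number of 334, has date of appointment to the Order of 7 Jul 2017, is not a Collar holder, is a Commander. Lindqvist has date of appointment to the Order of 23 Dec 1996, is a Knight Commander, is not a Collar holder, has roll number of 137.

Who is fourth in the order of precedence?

Harlow

By grade within the Order: Mendoza and Lindqvist (Knight Commander); then Ibarra, Harlow and Okafor (Commander); then Nguyen and Szabo (Officer).
Mendoza and Lindqvist both have date of appointment to the Order 23 Dec 1996, so the next rule applies.
Mendoza and Lindqvist are each not a Collar holder, so the next rule applies.
Among Mendoza and Lindqvist, by roll number (higher first): Mendoza (319) before Lindqvist (137).
Among Ibarra, Harlow and Okafor, by date of appointment to the Order (earlier first): Ibarra (9 Mar 2014) before Harlow and Okafor (7 Jul 2017).
Harlow and Okafor are each not a Collar holder, so the next rule applies.
Among Harlow and Okafor, by roll number (higher first): Harlow (363) before Okafor (334).
Nguyen and Szabo both have date of appointment to the Order 1 Mar 1995, so the next rule applies.
Nguyen and Szabo are each not a Collar holder, so the next rule applies.
Among Nguyen and Szabo, by roll number (higher first): Nguyen (424) before Szabo (372).
Order: Mendoza, Lindqvist, Ibarra, Harlow, Okafor, Nguyen, Szabo.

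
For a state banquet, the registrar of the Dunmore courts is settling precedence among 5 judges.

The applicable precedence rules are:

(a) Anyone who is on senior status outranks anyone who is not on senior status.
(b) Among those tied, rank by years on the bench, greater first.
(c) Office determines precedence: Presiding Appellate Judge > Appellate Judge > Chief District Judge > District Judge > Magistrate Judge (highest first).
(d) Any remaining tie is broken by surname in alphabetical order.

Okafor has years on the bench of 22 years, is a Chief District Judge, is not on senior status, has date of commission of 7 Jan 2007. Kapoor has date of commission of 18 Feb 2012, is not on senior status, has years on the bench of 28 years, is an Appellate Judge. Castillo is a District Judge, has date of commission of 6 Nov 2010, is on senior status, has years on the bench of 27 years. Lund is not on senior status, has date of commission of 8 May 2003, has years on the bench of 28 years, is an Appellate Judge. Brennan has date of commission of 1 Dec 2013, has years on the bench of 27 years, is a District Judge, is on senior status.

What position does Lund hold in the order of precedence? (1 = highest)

By the first rule: Brennan and Castillo (both on senior status); then Kapoor, Lund and Okafor (each not on senior status).
Brennan and Castillo both have years on the bench 27 years, so the next rule applies.
Brennan and Castillo are each District Judge, so the next rule applies.
Among Brennan and Castillo, alphabetically by surname: Brennan before Castillo.
Among Kapoor, Lund and Okafor, by years on the bench (higher first): Kapoor and Lund (28 years) before Okafor (22 years).
Kapoor and Lund are each Appellate Judge, so the next rule applies.
Among Kapoor and Lund, alphabetically by surname: Kapoor before Lund.
Order: Brennan, Castillo, Kapoor, Lund, Okafor. So position 4.

4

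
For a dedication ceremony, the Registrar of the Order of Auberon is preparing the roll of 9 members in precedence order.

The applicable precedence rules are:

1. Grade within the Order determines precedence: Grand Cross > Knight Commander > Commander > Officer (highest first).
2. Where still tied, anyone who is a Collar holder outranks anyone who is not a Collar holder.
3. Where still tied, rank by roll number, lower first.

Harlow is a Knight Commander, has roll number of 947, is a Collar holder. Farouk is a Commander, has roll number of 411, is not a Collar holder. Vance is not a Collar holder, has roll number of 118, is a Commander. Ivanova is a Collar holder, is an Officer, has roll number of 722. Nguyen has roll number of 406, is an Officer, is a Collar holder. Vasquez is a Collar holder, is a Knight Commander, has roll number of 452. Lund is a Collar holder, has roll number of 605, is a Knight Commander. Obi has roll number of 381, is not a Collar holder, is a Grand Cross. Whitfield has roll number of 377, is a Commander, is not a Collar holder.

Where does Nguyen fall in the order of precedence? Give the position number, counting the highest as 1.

8

By grade within the Order: Obi (Grand Cross); then Vasquez, Lund and Harlow (Knight Commander); then Vance, Whitfield and Farouk (Commander); then Nguyen and Ivanova (Officer).
Vasquez, Lund and Harlow are each a Collar holder, so the next rule applies.
Among Vasquez, Lund and Harlow, by roll number (lower first): Vasquez (452) before Lund (605) before Harlow (947).
Vance, Whitfield and Farouk are each not a Collar holder, so the next rule applies.
Among Vance, Whitfield and Farouk, by roll number (lower first): Vance (118) before Whitfield (377) before Farouk (411).
Nguyen and Ivanova are each a Collar holder, so the next rule applies.
Among Nguyen and Ivanova, by roll number (lower first): Nguyen (406) before Ivanova (722).
Order: Obi, Vasquez, Lund, Harlow, Vance, Whitfield, Farouk, Nguyen, Ivanova. So position 8.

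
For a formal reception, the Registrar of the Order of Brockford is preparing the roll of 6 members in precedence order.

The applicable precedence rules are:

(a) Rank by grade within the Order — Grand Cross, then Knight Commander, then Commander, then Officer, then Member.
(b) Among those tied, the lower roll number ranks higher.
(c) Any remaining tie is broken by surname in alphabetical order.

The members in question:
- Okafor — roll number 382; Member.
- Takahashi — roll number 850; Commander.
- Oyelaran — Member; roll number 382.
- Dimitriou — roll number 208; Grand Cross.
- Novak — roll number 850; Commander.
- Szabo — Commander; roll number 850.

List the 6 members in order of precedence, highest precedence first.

By grade within the Order: Dimitriou (Grand Cross); then Novak, Szabo and Takahashi (Commander); then Okafor and Oyelaran (Member).
Novak, Szabo and Takahashi all have roll number 850, so the next rule applies.
Among Novak, Szabo and Takahashi, alphabetically by surname: Novak before Szabo before Takahashi.
Okafor and Oyelaran both have roll number 382, so the next rule applies.
Among Okafor and Oyelaran, alphabetically by surname: Okafor before Oyelaran.
Full order: Dimitriou, Novak, Szabo, Takahashi, Okafor, Oyelaran.

Dimitriou, Novak, Szabo, Takahashi, Okafor, Oyelaran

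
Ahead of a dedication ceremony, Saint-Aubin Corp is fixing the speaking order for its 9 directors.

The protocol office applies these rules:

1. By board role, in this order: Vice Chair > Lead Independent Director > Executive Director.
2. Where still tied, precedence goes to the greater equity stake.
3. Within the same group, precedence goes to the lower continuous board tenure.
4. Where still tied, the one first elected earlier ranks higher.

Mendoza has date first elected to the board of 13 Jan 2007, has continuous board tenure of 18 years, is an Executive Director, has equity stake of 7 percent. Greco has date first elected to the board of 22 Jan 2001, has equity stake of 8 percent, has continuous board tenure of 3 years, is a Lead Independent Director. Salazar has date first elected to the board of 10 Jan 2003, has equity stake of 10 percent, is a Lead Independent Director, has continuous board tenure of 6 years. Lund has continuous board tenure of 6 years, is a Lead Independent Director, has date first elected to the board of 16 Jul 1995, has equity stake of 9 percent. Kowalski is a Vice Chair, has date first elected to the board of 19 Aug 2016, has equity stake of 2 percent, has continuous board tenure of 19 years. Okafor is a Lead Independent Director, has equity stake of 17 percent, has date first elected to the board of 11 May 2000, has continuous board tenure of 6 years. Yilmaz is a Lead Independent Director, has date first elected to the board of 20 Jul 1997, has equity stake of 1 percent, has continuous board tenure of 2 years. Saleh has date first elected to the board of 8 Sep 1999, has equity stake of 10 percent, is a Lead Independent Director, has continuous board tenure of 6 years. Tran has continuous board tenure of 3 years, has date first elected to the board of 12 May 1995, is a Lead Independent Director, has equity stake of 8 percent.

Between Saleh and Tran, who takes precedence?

Saleh

By board role: Kowalski (Vice Chair); then Okafor, Saleh, Salazar, Lund, Tran, Greco and Yilmaz (Lead Independent Director); then Mendoza (Executive Director).
Among Okafor, Saleh, Salazar, Lund, Tran, Greco and Yilmaz, by equity stake (higher first): Okafor (17 percent) before Saleh and Salazar (10 percent) before Lund (9 percent) before Tran and Greco (8 percent) before Yilmaz (1 percent).
Saleh and Salazar both have continuous board tenure 6 years, so the next rule applies.
Among Saleh and Salazar, by date first elected to the board (earlier first): Saleh (8 Sep 1999) before Salazar (10 Jan 2003).
Tran and Greco both have continuous board tenure 3 years, so the next rule applies.
Among Tran and Greco, by date first elected to the board (earlier first): Tran (12 May 1995) before Greco (22 Jan 2001).
So Saleh takes precedence.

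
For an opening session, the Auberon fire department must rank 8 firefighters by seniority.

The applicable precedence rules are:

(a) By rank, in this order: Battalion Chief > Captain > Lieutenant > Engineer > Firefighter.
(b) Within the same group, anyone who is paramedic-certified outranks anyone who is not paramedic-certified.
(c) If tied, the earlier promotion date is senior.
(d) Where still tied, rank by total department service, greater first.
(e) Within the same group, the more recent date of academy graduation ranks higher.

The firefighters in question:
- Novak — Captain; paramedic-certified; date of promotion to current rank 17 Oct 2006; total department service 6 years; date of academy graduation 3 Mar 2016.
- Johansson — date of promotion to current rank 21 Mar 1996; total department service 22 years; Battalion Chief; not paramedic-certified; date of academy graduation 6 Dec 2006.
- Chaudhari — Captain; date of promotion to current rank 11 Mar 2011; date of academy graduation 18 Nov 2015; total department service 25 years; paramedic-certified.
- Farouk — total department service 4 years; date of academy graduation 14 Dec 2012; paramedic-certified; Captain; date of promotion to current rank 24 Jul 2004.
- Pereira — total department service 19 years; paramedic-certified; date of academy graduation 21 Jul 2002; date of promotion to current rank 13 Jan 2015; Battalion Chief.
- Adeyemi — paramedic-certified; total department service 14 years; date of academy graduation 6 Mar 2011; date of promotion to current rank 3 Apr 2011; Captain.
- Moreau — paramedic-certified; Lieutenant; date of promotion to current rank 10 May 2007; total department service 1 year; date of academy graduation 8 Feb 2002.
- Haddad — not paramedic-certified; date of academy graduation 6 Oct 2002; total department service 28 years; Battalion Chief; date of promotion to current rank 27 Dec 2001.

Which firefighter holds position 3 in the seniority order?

By rank: Pereira, Johansson and Haddad (Battalion Chief); then Farouk, Novak, Chaudhari and Adeyemi (Captain); then Moreau (Lieutenant).
Among Pereira, Johansson and Haddad, paramedic-certified before not paramedic-certified: Pereira (paramedic-certified) before Johansson and Haddad (not paramedic-certified).
Among Johansson and Haddad, by date of promotion to current rank (earlier first): Johansson (21 Mar 1996) before Haddad (27 Dec 2001).
Farouk, Novak, Chaudhari and Adeyemi are each paramedic-certified, so the next rule applies.
Among Farouk, Novak, Chaudhari and Adeyemi, by date of promotion to current rank (earlier first): Farouk (24 Jul 2004) before Novak (17 Oct 2006) before Chaudhari (11 Mar 2011) before Adeyemi (3 Apr 2011).
Order: Pereira, Johansson, Haddad, Farouk, Novak, Chaudhari, Adeyemi, Moreau.

Haddad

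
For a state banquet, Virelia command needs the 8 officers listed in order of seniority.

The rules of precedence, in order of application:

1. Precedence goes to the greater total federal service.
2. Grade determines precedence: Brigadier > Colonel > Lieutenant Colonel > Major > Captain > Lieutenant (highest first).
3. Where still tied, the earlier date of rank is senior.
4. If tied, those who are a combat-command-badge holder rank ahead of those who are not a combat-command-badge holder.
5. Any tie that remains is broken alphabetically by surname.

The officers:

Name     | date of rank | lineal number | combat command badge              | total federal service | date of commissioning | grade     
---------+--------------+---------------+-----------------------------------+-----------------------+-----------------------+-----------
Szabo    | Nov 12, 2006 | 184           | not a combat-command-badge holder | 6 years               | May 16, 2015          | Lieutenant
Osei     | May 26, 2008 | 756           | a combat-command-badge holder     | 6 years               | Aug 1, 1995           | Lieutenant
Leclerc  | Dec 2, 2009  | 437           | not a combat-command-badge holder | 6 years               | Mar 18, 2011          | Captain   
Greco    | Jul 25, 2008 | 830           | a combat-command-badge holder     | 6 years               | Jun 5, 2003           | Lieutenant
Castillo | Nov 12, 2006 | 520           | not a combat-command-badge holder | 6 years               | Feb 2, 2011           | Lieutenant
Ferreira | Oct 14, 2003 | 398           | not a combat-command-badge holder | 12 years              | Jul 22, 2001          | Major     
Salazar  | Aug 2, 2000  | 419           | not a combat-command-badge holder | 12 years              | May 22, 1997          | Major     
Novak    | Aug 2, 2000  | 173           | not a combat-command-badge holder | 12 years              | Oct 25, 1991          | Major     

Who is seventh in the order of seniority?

Osei

By total federal service (higher first): Novak, Salazar and Ferreira (each 12 years); then Leclerc, Castillo, Szabo, Osei and Greco (each 6 years).
Novak, Salazar and Ferreira are each Major, so the next rule applies.
Among Novak, Salazar and Ferreira, by date of rank (earlier first): Novak and Salazar (Aug 2, 2000) before Ferreira (Oct 14, 2003).
Novak and Salazar are each not a combat-command-badge holder, so the next rule applies.
Among Novak and Salazar, alphabetically by surname: Novak before Salazar.
Among Leclerc, Castillo, Szabo, Osei and Greco, by grade: Leclerc (Captain) before Castillo, Szabo, Osei and Greco (Lieutenant).
Among Castillo, Szabo, Osei and Greco, by date of rank (earlier first): Castillo and Szabo (Nov 12, 2006) before Osei (May 26, 2008) before Greco (Jul 25, 2008).
Castillo and Szabo are each not a combat-command-badge holder, so the next rule applies.
Among Castillo and Szabo, alphabetically by surname: Castillo before Szabo.
Order: Novak, Salazar, Ferreira, Leclerc, Castillo, Szabo, Osei, Greco.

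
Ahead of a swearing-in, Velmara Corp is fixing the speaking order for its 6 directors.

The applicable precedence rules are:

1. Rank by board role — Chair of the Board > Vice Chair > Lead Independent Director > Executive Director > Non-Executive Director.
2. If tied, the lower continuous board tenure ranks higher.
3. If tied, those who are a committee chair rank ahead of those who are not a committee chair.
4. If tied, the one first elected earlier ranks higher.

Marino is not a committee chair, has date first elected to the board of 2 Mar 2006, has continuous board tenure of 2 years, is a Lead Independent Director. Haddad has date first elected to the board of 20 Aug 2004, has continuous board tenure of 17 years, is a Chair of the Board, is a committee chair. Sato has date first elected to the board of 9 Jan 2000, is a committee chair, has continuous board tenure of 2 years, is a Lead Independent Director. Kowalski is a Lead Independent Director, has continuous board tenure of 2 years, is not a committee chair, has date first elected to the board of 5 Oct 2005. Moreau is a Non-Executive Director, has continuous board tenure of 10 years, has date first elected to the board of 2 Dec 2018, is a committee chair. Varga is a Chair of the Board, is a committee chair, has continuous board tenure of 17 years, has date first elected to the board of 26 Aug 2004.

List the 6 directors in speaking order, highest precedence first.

By board role: Haddad and Varga (Chair of the Board); then Sato, Kowalski and Marino (Lead Independent Director); then Moreau (Non-Executive Director).
Haddad and Varga both have continuous board tenure 17 years, so the next rule applies.
Haddad and Varga are each a committee chair, so the next rule applies.
Among Haddad and Varga, by date first elected to the board (earlier first): Haddad (20 Aug 2004) before Varga (26 Aug 2004).
Sato, Kowalski and Marino all have continuous board tenure 2 years, so the next rule applies.
Among Sato, Kowalski and Marino, a committee chair before not a committee chair: Sato (a committee chair) before Kowalski and Marino (not a committee chair).
Among Kowalski and Marino, by date first elected to the board (earlier first): Kowalski (5 Oct 2005) before Marino (2 Mar 2006).
Full order: Haddad, Varga, Sato, Kowalski, Marino, Moreau.

Haddad, Varga, Sato, Kowalski, Marino, Moreau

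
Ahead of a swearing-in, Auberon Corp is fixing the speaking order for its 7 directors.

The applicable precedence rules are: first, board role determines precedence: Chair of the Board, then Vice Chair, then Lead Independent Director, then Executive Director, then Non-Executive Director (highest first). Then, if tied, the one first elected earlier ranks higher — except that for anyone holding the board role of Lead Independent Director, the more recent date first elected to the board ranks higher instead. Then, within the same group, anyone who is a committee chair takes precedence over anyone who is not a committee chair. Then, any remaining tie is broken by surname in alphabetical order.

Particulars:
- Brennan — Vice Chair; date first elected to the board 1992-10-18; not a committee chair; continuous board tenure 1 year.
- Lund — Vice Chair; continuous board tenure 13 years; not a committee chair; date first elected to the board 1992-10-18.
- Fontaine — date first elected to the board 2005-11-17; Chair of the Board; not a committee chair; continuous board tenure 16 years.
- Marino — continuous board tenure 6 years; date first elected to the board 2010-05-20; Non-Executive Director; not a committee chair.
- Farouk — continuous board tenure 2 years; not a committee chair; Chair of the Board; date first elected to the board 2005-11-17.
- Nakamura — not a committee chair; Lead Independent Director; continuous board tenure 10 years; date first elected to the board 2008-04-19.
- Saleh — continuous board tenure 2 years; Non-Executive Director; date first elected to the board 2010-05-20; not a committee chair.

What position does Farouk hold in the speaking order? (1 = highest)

1

By board role: Farouk and Fontaine (Chair of the Board); then Brennan and Lund (Vice Chair); then Nakamura (Lead Independent Director); then Marino and Saleh (Non-Executive Director).
Farouk and Fontaine both have date first elected to the board 2005-11-17, so the next rule applies.
Farouk and Fontaine are each not a committee chair, so the next rule applies.
Among Farouk and Fontaine, alphabetically by surname: Farouk before Fontaine.
Brennan and Lund both have date first elected to the board 1992-10-18, so the next rule applies.
Brennan and Lund are each not a committee chair, so the next rule applies.
Among Brennan and Lund, alphabetically by surname: Brennan before Lund.
Marino and Saleh both have date first elected to the board 2010-05-20, so the next rule applies.
Marino and Saleh are each not a committee chair, so the next rule applies.
Among Marino and Saleh, alphabetically by surname: Marino before Saleh.
Order: Farouk, Fontaine, Brennan, Lund, Nakamura, Marino, Saleh. So position 1.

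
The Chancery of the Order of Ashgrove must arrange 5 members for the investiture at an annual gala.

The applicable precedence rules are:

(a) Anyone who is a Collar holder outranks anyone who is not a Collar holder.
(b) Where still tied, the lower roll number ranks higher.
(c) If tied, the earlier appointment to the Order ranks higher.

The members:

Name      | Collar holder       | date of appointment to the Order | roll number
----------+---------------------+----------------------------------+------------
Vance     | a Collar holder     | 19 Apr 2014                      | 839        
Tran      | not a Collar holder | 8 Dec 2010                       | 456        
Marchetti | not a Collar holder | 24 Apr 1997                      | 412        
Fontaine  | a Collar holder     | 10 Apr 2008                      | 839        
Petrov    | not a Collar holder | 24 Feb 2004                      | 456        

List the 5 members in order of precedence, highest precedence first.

Fontaine, Vance, Marchetti, Petrov, Tran

By the first rule: Fontaine and Vance (both a Collar holder); then Marchetti, Petrov and Tran (each not a Collar holder).
Fontaine and Vance both have roll number 839, so the next rule applies.
Among Fontaine and Vance, by date of appointment to the Order (earlier first): Fontaine (10 Apr 2008) before Vance (19 Apr 2014).
Among Marchetti, Petrov and Tran, by roll number (lower first): Marchetti (412) before Petrov and Tran (456).
Among Petrov and Tran, by date of appointment to the Order (earlier first): Petrov (24 Feb 2004) before Tran (8 Dec 2010).
Full order: Fontaine, Vance, Marchetti, Petrov, Tran.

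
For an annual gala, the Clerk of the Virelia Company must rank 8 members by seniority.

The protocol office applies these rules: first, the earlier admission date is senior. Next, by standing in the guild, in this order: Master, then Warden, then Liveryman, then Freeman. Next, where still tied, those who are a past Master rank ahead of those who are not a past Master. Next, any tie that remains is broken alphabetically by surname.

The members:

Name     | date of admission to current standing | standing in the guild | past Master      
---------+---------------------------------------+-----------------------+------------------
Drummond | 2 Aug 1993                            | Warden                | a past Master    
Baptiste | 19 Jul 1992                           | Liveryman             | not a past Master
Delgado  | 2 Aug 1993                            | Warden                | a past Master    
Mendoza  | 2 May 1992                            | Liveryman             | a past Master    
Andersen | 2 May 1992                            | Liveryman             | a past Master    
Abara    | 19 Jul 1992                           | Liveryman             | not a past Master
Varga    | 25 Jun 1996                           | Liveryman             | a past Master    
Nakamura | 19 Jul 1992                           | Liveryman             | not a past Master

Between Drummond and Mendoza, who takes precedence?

Mendoza

By date of admission to current standing (earlier first): Andersen and Mendoza (both 2 May 1992); then Abara, Baptiste and Nakamura (each 19 Jul 1992); then Delgado and Drummond (both 2 Aug 1993); then Varga (25 Jun 1996).
Andersen and Mendoza are each Liveryman, so the next rule applies.
Andersen and Mendoza are each a past Master, so the next rule applies.
Among Andersen and Mendoza, alphabetically by surname: Andersen before Mendoza.
Abara, Baptiste and Nakamura are each Liveryman, so the next rule applies.
Abara, Baptiste and Nakamura are each not a past Master, so the next rule applies.
Among Abara, Baptiste and Nakamura, alphabetically by surname: Abara before Baptiste before Nakamura.
Delgado and Drummond are each Warden, so the next rule applies.
Delgado and Drummond are each a past Master, so the next rule applies.
Among Delgado and Drummond, alphabetically by surname: Delgado before Drummond.
So Mendoza takes precedence.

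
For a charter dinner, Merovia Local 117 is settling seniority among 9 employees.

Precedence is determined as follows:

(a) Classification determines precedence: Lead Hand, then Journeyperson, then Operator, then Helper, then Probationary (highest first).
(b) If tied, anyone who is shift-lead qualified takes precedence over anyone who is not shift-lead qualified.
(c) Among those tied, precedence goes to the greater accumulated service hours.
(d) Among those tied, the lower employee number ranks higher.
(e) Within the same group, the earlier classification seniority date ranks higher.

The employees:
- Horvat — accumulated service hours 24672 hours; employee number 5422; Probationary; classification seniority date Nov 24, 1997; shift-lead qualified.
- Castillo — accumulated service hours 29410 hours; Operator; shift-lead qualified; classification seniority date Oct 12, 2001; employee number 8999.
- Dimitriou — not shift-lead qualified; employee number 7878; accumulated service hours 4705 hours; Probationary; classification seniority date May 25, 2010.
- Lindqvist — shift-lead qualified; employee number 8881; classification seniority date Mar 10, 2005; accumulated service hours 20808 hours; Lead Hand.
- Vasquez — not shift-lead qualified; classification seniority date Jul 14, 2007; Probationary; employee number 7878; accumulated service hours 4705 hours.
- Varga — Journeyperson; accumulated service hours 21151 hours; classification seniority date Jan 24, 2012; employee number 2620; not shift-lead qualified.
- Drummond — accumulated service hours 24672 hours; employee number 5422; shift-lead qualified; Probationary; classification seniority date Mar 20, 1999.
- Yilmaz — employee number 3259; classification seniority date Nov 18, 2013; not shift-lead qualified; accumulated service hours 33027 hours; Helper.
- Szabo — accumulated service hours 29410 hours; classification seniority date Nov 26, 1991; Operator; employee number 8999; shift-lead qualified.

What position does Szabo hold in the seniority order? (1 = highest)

3

By classification: Lindqvist (Lead Hand); then Varga (Journeyperson); then Szabo and Castillo (Operator); then Yilmaz (Helper); then Horvat, Drummond, Vasquez and Dimitriou (Probationary).
Szabo and Castillo are each shift-lead qualified, so the next rule applies.
Szabo and Castillo both have accumulated service hours 29410 hours, so the next rule applies.
Szabo and Castillo both have employee number 8999, so the next rule applies.
Among Szabo and Castillo, by classification seniority date (earlier first): Szabo (Nov 26, 1991) before Castillo (Oct 12, 2001).
Among Horvat, Drummond, Vasquez and Dimitriou, shift-lead qualified before not shift-lead qualified: Horvat and Drummond (shift-lead qualified) before Vasquez and Dimitriou (not shift-lead qualified).
Horvat and Drummond both have accumulated service hours 24672 hours, so the next rule applies.
Horvat and Drummond both have employee number 5422, so the next rule applies.
Among Horvat and Drummond, by classification seniority date (earlier first): Horvat (Nov 24, 1997) before Drummond (Mar 20, 1999).
Vasquez and Dimitriou both have accumulated service hours 4705 hours, so the next rule applies.
Vasquez and Dimitriou both have employee number 7878, so the next rule applies.
Among Vasquez and Dimitriou, by classification seniority date (earlier first): Vasquez (Jul 14, 2007) before Dimitriou (May 25, 2010).
Order: Lindqvist, Varga, Szabo, Castillo, Yilmaz, Horvat, Drummond, Vasquez, Dimitriou. So position 3.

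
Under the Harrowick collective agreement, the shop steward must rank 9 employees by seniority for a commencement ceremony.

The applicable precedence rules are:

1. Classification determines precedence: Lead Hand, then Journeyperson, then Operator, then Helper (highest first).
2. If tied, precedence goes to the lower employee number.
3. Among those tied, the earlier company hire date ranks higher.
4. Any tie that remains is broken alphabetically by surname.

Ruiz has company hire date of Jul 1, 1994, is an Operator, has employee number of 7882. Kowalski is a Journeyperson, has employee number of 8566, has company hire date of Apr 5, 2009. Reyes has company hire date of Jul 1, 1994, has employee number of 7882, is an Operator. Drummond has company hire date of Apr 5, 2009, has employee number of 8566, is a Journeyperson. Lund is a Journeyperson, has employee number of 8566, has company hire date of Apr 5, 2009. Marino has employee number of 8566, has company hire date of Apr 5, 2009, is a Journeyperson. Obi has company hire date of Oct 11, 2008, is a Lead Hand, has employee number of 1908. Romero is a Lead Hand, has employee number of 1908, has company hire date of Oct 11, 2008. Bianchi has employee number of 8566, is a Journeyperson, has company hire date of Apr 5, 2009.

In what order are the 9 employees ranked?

By classification: Obi and Romero (Lead Hand); then Bianchi, Drummond, Kowalski, Lund and Marino (Journeyperson); then Reyes and Ruiz (Operator).
Obi and Romero both have employee number 1908, so the next rule applies.
Obi and Romero both have company hire date Oct 11, 2008, so the next rule applies.
Among Obi and Romero, alphabetically by surname: Obi before Romero.
Bianchi, Drummond, Kowalski, Lund and Marino all have employee number 8566, so the next rule applies.
Bianchi, Drummond, Kowalski, Lund and Marino all have company hire date Apr 5, 2009, so the next rule applies.
Among Bianchi, Drummond, Kowalski, Lund and Marino, alphabetically by surname: Bianchi before Drummond before Kowalski before Lund before Marino.
Reyes and Ruiz both have employee number 7882, so the next rule applies.
Reyes and Ruiz both have company hire date Jul 1, 1994, so the next rule applies.
Among Reyes and Ruiz, alphabetically by surname: Reyes before Ruiz.
Full order: Obi, Romero, Bianchi, Drummond, Kowalski, Lund, Marino, Reyes, Ruiz.

Obi, Romero, Bianchi, Drummond, Kowalski, Lund, Marino, Reyes, Ruiz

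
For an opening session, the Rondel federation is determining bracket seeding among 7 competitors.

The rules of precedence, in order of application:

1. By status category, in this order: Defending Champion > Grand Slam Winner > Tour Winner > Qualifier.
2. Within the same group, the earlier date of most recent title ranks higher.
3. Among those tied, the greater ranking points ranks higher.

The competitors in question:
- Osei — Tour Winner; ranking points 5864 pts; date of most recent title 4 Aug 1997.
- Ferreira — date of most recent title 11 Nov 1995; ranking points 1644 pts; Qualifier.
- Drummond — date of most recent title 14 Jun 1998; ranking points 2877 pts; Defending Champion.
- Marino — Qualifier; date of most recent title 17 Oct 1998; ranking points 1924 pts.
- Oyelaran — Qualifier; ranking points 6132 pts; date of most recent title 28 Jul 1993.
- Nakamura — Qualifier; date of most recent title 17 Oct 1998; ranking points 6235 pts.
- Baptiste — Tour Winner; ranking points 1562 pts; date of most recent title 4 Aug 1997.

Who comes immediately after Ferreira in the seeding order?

Nakamura

By status category: Drummond (Defending Champion); then Osei and Baptiste (Tour Winner); then Oyelaran, Ferreira, Nakamura and Marino (Qualifier).
Osei and Baptiste both have date of most recent title 4 Aug 1997, so the next rule applies.
Among Osei and Baptiste, by ranking points (higher first): Osei (5864 pts) before Baptiste (1562 pts).
Among Oyelaran, Ferreira, Nakamura and Marino, by date of most recent title (earlier first): Oyelaran (28 Jul 1993) before Ferreira (11 Nov 1995) before Nakamura and Marino (17 Oct 1998).
Among Nakamura and Marino, by ranking points (higher first): Nakamura (6235 pts) before Marino (1924 pts).
Order: Drummond, Osei, Baptiste, Oyelaran, Ferreira, Nakamura, Marino.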